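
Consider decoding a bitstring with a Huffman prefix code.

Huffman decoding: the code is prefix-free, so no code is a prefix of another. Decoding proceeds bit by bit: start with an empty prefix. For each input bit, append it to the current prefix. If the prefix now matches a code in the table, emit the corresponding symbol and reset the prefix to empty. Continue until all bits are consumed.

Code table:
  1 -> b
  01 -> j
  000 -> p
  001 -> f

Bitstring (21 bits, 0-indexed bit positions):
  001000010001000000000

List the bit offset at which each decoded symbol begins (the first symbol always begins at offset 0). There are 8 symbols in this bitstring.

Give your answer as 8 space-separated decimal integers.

Answer: 0 3 6 8 11 12 15 18

Derivation:
Bit 0: prefix='0' (no match yet)
Bit 1: prefix='00' (no match yet)
Bit 2: prefix='001' -> emit 'f', reset
Bit 3: prefix='0' (no match yet)
Bit 4: prefix='00' (no match yet)
Bit 5: prefix='000' -> emit 'p', reset
Bit 6: prefix='0' (no match yet)
Bit 7: prefix='01' -> emit 'j', reset
Bit 8: prefix='0' (no match yet)
Bit 9: prefix='00' (no match yet)
Bit 10: prefix='000' -> emit 'p', reset
Bit 11: prefix='1' -> emit 'b', reset
Bit 12: prefix='0' (no match yet)
Bit 13: prefix='00' (no match yet)
Bit 14: prefix='000' -> emit 'p', reset
Bit 15: prefix='0' (no match yet)
Bit 16: prefix='00' (no match yet)
Bit 17: prefix='000' -> emit 'p', reset
Bit 18: prefix='0' (no match yet)
Bit 19: prefix='00' (no match yet)
Bit 20: prefix='000' -> emit 'p', reset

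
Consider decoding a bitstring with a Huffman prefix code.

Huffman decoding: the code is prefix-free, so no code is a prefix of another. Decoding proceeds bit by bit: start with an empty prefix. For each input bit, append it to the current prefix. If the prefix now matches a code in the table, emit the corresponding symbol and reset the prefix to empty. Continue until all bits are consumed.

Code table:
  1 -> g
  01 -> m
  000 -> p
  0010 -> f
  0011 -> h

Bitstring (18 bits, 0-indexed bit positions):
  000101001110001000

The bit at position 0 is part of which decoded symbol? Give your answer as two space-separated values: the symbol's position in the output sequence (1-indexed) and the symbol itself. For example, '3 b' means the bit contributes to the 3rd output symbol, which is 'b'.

Bit 0: prefix='0' (no match yet)
Bit 1: prefix='00' (no match yet)
Bit 2: prefix='000' -> emit 'p', reset
Bit 3: prefix='1' -> emit 'g', reset
Bit 4: prefix='0' (no match yet)

Answer: 1 p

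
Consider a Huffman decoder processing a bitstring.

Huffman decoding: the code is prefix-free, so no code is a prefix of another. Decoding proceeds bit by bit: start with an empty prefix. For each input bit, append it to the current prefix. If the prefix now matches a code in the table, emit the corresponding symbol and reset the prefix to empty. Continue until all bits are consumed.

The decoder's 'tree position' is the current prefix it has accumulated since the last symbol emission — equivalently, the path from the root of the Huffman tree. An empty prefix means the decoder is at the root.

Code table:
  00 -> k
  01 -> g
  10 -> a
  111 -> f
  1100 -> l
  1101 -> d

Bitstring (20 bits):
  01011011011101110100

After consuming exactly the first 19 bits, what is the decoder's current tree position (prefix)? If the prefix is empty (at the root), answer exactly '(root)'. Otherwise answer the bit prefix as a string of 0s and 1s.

Answer: 0

Derivation:
Bit 0: prefix='0' (no match yet)
Bit 1: prefix='01' -> emit 'g', reset
Bit 2: prefix='0' (no match yet)
Bit 3: prefix='01' -> emit 'g', reset
Bit 4: prefix='1' (no match yet)
Bit 5: prefix='10' -> emit 'a', reset
Bit 6: prefix='1' (no match yet)
Bit 7: prefix='11' (no match yet)
Bit 8: prefix='110' (no match yet)
Bit 9: prefix='1101' -> emit 'd', reset
Bit 10: prefix='1' (no match yet)
Bit 11: prefix='11' (no match yet)
Bit 12: prefix='110' (no match yet)
Bit 13: prefix='1101' -> emit 'd', reset
Bit 14: prefix='1' (no match yet)
Bit 15: prefix='11' (no match yet)
Bit 16: prefix='110' (no match yet)
Bit 17: prefix='1101' -> emit 'd', reset
Bit 18: prefix='0' (no match yet)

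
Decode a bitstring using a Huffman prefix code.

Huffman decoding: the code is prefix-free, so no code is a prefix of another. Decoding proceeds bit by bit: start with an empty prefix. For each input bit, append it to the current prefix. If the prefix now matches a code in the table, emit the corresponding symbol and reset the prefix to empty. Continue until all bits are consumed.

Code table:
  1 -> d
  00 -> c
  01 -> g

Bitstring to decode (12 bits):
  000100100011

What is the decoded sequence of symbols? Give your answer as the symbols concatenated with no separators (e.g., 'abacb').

Answer: cgcdcgd

Derivation:
Bit 0: prefix='0' (no match yet)
Bit 1: prefix='00' -> emit 'c', reset
Bit 2: prefix='0' (no match yet)
Bit 3: prefix='01' -> emit 'g', reset
Bit 4: prefix='0' (no match yet)
Bit 5: prefix='00' -> emit 'c', reset
Bit 6: prefix='1' -> emit 'd', reset
Bit 7: prefix='0' (no match yet)
Bit 8: prefix='00' -> emit 'c', reset
Bit 9: prefix='0' (no match yet)
Bit 10: prefix='01' -> emit 'g', reset
Bit 11: prefix='1' -> emit 'd', reset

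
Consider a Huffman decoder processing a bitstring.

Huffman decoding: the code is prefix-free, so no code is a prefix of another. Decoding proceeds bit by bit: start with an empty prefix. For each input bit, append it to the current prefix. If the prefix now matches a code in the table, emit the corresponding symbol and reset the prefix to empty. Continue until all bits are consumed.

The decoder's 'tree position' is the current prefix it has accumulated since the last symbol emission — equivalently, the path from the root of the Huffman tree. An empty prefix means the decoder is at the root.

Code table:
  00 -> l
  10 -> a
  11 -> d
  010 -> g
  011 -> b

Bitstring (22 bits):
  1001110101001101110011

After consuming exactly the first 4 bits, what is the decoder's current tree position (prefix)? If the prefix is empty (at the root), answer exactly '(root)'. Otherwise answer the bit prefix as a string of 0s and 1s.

Bit 0: prefix='1' (no match yet)
Bit 1: prefix='10' -> emit 'a', reset
Bit 2: prefix='0' (no match yet)
Bit 3: prefix='01' (no match yet)

Answer: 01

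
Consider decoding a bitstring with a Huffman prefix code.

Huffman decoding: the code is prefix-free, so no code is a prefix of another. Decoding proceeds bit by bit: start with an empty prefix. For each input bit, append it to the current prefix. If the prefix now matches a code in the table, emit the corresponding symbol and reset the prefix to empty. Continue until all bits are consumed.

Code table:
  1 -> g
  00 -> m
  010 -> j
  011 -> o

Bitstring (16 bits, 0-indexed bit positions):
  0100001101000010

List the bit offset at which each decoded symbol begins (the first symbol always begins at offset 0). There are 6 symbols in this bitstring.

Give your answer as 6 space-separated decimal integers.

Answer: 0 3 5 8 11 13

Derivation:
Bit 0: prefix='0' (no match yet)
Bit 1: prefix='01' (no match yet)
Bit 2: prefix='010' -> emit 'j', reset
Bit 3: prefix='0' (no match yet)
Bit 4: prefix='00' -> emit 'm', reset
Bit 5: prefix='0' (no match yet)
Bit 6: prefix='01' (no match yet)
Bit 7: prefix='011' -> emit 'o', reset
Bit 8: prefix='0' (no match yet)
Bit 9: prefix='01' (no match yet)
Bit 10: prefix='010' -> emit 'j', reset
Bit 11: prefix='0' (no match yet)
Bit 12: prefix='00' -> emit 'm', reset
Bit 13: prefix='0' (no match yet)
Bit 14: prefix='01' (no match yet)
Bit 15: prefix='010' -> emit 'j', reset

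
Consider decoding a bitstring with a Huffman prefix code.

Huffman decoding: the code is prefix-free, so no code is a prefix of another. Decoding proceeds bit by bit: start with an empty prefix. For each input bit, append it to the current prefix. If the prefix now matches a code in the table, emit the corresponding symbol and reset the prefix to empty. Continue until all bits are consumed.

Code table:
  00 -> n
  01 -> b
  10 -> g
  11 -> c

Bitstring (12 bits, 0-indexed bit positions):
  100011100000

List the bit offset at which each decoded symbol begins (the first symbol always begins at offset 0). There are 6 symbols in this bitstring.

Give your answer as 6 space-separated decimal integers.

Answer: 0 2 4 6 8 10

Derivation:
Bit 0: prefix='1' (no match yet)
Bit 1: prefix='10' -> emit 'g', reset
Bit 2: prefix='0' (no match yet)
Bit 3: prefix='00' -> emit 'n', reset
Bit 4: prefix='1' (no match yet)
Bit 5: prefix='11' -> emit 'c', reset
Bit 6: prefix='1' (no match yet)
Bit 7: prefix='10' -> emit 'g', reset
Bit 8: prefix='0' (no match yet)
Bit 9: prefix='00' -> emit 'n', reset
Bit 10: prefix='0' (no match yet)
Bit 11: prefix='00' -> emit 'n', reset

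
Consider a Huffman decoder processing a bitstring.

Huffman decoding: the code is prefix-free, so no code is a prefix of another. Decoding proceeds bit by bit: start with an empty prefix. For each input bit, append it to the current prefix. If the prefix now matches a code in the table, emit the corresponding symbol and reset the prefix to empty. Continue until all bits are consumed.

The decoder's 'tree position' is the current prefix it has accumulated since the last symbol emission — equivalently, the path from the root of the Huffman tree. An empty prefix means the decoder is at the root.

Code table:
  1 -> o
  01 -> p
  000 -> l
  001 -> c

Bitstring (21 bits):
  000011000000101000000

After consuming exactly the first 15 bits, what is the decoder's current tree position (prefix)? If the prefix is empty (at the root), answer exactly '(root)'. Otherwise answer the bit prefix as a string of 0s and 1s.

Bit 0: prefix='0' (no match yet)
Bit 1: prefix='00' (no match yet)
Bit 2: prefix='000' -> emit 'l', reset
Bit 3: prefix='0' (no match yet)
Bit 4: prefix='01' -> emit 'p', reset
Bit 5: prefix='1' -> emit 'o', reset
Bit 6: prefix='0' (no match yet)
Bit 7: prefix='00' (no match yet)
Bit 8: prefix='000' -> emit 'l', reset
Bit 9: prefix='0' (no match yet)
Bit 10: prefix='00' (no match yet)
Bit 11: prefix='000' -> emit 'l', reset
Bit 12: prefix='1' -> emit 'o', reset
Bit 13: prefix='0' (no match yet)
Bit 14: prefix='01' -> emit 'p', reset

Answer: (root)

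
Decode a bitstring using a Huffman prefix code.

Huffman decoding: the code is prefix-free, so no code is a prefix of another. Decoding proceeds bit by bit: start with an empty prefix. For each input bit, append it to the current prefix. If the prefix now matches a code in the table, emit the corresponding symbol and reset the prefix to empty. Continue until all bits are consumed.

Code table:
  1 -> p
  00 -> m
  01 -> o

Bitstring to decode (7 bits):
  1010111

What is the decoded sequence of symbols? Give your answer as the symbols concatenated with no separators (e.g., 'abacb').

Answer: poopp

Derivation:
Bit 0: prefix='1' -> emit 'p', reset
Bit 1: prefix='0' (no match yet)
Bit 2: prefix='01' -> emit 'o', reset
Bit 3: prefix='0' (no match yet)
Bit 4: prefix='01' -> emit 'o', reset
Bit 5: prefix='1' -> emit 'p', reset
Bit 6: prefix='1' -> emit 'p', reset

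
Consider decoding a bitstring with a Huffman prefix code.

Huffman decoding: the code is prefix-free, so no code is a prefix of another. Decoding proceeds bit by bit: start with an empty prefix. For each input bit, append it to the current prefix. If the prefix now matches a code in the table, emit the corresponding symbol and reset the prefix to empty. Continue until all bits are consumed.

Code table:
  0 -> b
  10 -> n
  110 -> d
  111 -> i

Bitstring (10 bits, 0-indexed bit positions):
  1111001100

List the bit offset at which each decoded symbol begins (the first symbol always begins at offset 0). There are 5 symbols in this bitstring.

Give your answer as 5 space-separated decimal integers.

Answer: 0 3 5 6 9

Derivation:
Bit 0: prefix='1' (no match yet)
Bit 1: prefix='11' (no match yet)
Bit 2: prefix='111' -> emit 'i', reset
Bit 3: prefix='1' (no match yet)
Bit 4: prefix='10' -> emit 'n', reset
Bit 5: prefix='0' -> emit 'b', reset
Bit 6: prefix='1' (no match yet)
Bit 7: prefix='11' (no match yet)
Bit 8: prefix='110' -> emit 'd', reset
Bit 9: prefix='0' -> emit 'b', reset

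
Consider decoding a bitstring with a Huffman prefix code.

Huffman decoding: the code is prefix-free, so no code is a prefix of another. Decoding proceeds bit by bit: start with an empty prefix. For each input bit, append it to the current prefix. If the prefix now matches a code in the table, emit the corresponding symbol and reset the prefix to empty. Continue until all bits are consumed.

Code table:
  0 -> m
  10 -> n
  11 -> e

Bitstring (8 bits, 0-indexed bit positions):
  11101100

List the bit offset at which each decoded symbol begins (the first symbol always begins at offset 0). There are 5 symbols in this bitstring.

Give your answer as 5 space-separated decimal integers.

Answer: 0 2 4 6 7

Derivation:
Bit 0: prefix='1' (no match yet)
Bit 1: prefix='11' -> emit 'e', reset
Bit 2: prefix='1' (no match yet)
Bit 3: prefix='10' -> emit 'n', reset
Bit 4: prefix='1' (no match yet)
Bit 5: prefix='11' -> emit 'e', reset
Bit 6: prefix='0' -> emit 'm', reset
Bit 7: prefix='0' -> emit 'm', reset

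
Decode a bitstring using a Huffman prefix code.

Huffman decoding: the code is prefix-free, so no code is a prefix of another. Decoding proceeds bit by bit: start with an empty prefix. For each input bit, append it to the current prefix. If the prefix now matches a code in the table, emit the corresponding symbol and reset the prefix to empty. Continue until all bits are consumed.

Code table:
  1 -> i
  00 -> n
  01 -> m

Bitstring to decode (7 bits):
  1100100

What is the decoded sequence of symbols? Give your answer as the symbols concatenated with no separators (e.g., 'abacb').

Answer: iinin

Derivation:
Bit 0: prefix='1' -> emit 'i', reset
Bit 1: prefix='1' -> emit 'i', reset
Bit 2: prefix='0' (no match yet)
Bit 3: prefix='00' -> emit 'n', reset
Bit 4: prefix='1' -> emit 'i', reset
Bit 5: prefix='0' (no match yet)
Bit 6: prefix='00' -> emit 'n', reset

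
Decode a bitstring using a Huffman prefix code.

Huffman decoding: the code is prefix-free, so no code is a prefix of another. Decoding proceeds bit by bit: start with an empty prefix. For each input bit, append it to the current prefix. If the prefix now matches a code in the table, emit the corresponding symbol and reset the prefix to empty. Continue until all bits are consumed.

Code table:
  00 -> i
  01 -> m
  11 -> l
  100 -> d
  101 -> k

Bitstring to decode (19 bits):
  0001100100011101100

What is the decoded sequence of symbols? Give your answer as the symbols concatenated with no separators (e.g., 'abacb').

Answer: imddmlmd

Derivation:
Bit 0: prefix='0' (no match yet)
Bit 1: prefix='00' -> emit 'i', reset
Bit 2: prefix='0' (no match yet)
Bit 3: prefix='01' -> emit 'm', reset
Bit 4: prefix='1' (no match yet)
Bit 5: prefix='10' (no match yet)
Bit 6: prefix='100' -> emit 'd', reset
Bit 7: prefix='1' (no match yet)
Bit 8: prefix='10' (no match yet)
Bit 9: prefix='100' -> emit 'd', reset
Bit 10: prefix='0' (no match yet)
Bit 11: prefix='01' -> emit 'm', reset
Bit 12: prefix='1' (no match yet)
Bit 13: prefix='11' -> emit 'l', reset
Bit 14: prefix='0' (no match yet)
Bit 15: prefix='01' -> emit 'm', reset
Bit 16: prefix='1' (no match yet)
Bit 17: prefix='10' (no match yet)
Bit 18: prefix='100' -> emit 'd', reset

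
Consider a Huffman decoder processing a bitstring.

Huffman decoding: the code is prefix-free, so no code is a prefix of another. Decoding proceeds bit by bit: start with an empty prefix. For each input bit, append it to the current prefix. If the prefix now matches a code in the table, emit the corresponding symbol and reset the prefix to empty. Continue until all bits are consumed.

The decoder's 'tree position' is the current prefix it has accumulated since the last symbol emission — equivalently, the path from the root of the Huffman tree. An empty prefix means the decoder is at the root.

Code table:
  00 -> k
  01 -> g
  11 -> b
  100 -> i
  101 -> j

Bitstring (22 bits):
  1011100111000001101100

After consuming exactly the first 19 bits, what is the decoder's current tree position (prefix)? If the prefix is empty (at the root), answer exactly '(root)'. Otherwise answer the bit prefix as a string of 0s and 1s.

Bit 0: prefix='1' (no match yet)
Bit 1: prefix='10' (no match yet)
Bit 2: prefix='101' -> emit 'j', reset
Bit 3: prefix='1' (no match yet)
Bit 4: prefix='11' -> emit 'b', reset
Bit 5: prefix='0' (no match yet)
Bit 6: prefix='00' -> emit 'k', reset
Bit 7: prefix='1' (no match yet)
Bit 8: prefix='11' -> emit 'b', reset
Bit 9: prefix='1' (no match yet)
Bit 10: prefix='10' (no match yet)
Bit 11: prefix='100' -> emit 'i', reset
Bit 12: prefix='0' (no match yet)
Bit 13: prefix='00' -> emit 'k', reset
Bit 14: prefix='0' (no match yet)
Bit 15: prefix='01' -> emit 'g', reset
Bit 16: prefix='1' (no match yet)
Bit 17: prefix='10' (no match yet)
Bit 18: prefix='101' -> emit 'j', reset

Answer: (root)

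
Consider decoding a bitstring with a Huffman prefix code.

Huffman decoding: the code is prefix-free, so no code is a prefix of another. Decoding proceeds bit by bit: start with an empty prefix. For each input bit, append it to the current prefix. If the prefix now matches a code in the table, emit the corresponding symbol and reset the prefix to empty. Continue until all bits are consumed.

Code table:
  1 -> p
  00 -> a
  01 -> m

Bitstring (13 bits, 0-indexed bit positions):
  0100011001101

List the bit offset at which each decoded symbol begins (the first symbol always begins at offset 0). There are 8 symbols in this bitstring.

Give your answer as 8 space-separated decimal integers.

Bit 0: prefix='0' (no match yet)
Bit 1: prefix='01' -> emit 'm', reset
Bit 2: prefix='0' (no match yet)
Bit 3: prefix='00' -> emit 'a', reset
Bit 4: prefix='0' (no match yet)
Bit 5: prefix='01' -> emit 'm', reset
Bit 6: prefix='1' -> emit 'p', reset
Bit 7: prefix='0' (no match yet)
Bit 8: prefix='00' -> emit 'a', reset
Bit 9: prefix='1' -> emit 'p', reset
Bit 10: prefix='1' -> emit 'p', reset
Bit 11: prefix='0' (no match yet)
Bit 12: prefix='01' -> emit 'm', reset

Answer: 0 2 4 6 7 9 10 11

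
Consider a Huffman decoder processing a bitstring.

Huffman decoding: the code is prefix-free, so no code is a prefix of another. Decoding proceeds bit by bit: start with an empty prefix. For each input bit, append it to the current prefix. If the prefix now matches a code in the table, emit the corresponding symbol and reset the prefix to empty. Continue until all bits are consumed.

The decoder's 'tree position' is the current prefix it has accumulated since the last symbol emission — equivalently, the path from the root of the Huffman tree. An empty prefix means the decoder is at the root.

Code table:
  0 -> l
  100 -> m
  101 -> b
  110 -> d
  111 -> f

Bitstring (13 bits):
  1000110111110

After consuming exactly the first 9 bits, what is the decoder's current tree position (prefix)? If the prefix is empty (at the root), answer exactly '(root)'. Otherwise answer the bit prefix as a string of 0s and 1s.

Bit 0: prefix='1' (no match yet)
Bit 1: prefix='10' (no match yet)
Bit 2: prefix='100' -> emit 'm', reset
Bit 3: prefix='0' -> emit 'l', reset
Bit 4: prefix='1' (no match yet)
Bit 5: prefix='11' (no match yet)
Bit 6: prefix='110' -> emit 'd', reset
Bit 7: prefix='1' (no match yet)
Bit 8: prefix='11' (no match yet)

Answer: 11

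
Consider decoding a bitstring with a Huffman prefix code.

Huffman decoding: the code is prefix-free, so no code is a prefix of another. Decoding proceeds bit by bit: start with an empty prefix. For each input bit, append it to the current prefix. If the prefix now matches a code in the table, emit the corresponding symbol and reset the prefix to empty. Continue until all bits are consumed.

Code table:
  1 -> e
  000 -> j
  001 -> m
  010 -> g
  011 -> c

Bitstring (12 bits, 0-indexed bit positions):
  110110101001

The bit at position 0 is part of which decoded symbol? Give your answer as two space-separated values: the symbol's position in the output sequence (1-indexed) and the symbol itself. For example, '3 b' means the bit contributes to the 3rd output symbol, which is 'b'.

Answer: 1 e

Derivation:
Bit 0: prefix='1' -> emit 'e', reset
Bit 1: prefix='1' -> emit 'e', reset
Bit 2: prefix='0' (no match yet)
Bit 3: prefix='01' (no match yet)
Bit 4: prefix='011' -> emit 'c', reset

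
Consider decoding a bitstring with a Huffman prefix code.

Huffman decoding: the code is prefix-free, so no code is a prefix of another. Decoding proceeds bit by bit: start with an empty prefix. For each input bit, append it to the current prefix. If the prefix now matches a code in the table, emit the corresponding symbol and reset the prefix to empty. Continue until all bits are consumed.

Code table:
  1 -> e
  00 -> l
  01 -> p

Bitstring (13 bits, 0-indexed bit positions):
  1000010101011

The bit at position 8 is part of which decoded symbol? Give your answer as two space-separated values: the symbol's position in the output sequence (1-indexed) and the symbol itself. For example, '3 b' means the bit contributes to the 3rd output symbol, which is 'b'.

Bit 0: prefix='1' -> emit 'e', reset
Bit 1: prefix='0' (no match yet)
Bit 2: prefix='00' -> emit 'l', reset
Bit 3: prefix='0' (no match yet)
Bit 4: prefix='00' -> emit 'l', reset
Bit 5: prefix='1' -> emit 'e', reset
Bit 6: prefix='0' (no match yet)
Bit 7: prefix='01' -> emit 'p', reset
Bit 8: prefix='0' (no match yet)
Bit 9: prefix='01' -> emit 'p', reset
Bit 10: prefix='0' (no match yet)
Bit 11: prefix='01' -> emit 'p', reset
Bit 12: prefix='1' -> emit 'e', reset

Answer: 6 p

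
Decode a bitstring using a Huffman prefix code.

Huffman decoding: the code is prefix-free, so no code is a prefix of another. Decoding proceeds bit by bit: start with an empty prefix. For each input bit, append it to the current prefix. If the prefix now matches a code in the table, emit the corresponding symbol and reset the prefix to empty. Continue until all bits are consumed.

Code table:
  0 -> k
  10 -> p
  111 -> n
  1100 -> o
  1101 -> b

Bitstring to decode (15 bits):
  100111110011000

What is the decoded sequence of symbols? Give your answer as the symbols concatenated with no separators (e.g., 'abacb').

Answer: pknook

Derivation:
Bit 0: prefix='1' (no match yet)
Bit 1: prefix='10' -> emit 'p', reset
Bit 2: prefix='0' -> emit 'k', reset
Bit 3: prefix='1' (no match yet)
Bit 4: prefix='11' (no match yet)
Bit 5: prefix='111' -> emit 'n', reset
Bit 6: prefix='1' (no match yet)
Bit 7: prefix='11' (no match yet)
Bit 8: prefix='110' (no match yet)
Bit 9: prefix='1100' -> emit 'o', reset
Bit 10: prefix='1' (no match yet)
Bit 11: prefix='11' (no match yet)
Bit 12: prefix='110' (no match yet)
Bit 13: prefix='1100' -> emit 'o', reset
Bit 14: prefix='0' -> emit 'k', reset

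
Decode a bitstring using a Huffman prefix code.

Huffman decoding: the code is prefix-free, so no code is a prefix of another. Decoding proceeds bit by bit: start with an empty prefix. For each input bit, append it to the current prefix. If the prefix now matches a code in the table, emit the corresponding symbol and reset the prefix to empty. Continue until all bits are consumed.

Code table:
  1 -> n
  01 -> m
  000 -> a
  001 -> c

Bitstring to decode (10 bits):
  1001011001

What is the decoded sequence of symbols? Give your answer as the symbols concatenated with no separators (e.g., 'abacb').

Bit 0: prefix='1' -> emit 'n', reset
Bit 1: prefix='0' (no match yet)
Bit 2: prefix='00' (no match yet)
Bit 3: prefix='001' -> emit 'c', reset
Bit 4: prefix='0' (no match yet)
Bit 5: prefix='01' -> emit 'm', reset
Bit 6: prefix='1' -> emit 'n', reset
Bit 7: prefix='0' (no match yet)
Bit 8: prefix='00' (no match yet)
Bit 9: prefix='001' -> emit 'c', reset

Answer: ncmnc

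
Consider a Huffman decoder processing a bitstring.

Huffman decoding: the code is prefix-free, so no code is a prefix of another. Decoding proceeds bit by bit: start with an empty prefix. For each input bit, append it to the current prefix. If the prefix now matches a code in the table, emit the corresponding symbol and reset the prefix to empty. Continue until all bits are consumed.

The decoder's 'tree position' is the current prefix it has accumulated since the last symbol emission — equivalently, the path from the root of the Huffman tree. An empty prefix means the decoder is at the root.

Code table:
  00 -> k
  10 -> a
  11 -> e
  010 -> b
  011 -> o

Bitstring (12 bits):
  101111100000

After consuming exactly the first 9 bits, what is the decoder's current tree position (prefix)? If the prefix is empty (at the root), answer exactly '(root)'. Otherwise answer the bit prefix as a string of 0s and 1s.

Bit 0: prefix='1' (no match yet)
Bit 1: prefix='10' -> emit 'a', reset
Bit 2: prefix='1' (no match yet)
Bit 3: prefix='11' -> emit 'e', reset
Bit 4: prefix='1' (no match yet)
Bit 5: prefix='11' -> emit 'e', reset
Bit 6: prefix='1' (no match yet)
Bit 7: prefix='10' -> emit 'a', reset
Bit 8: prefix='0' (no match yet)

Answer: 0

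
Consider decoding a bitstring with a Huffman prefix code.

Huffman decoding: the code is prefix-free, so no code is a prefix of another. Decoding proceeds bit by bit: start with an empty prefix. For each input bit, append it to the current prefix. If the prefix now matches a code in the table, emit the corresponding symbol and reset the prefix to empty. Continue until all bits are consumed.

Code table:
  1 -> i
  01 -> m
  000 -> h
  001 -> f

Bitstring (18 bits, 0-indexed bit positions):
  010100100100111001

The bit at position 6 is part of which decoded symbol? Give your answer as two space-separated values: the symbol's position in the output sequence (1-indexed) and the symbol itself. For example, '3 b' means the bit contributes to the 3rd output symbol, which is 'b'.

Bit 0: prefix='0' (no match yet)
Bit 1: prefix='01' -> emit 'm', reset
Bit 2: prefix='0' (no match yet)
Bit 3: prefix='01' -> emit 'm', reset
Bit 4: prefix='0' (no match yet)
Bit 5: prefix='00' (no match yet)
Bit 6: prefix='001' -> emit 'f', reset
Bit 7: prefix='0' (no match yet)
Bit 8: prefix='00' (no match yet)
Bit 9: prefix='001' -> emit 'f', reset
Bit 10: prefix='0' (no match yet)

Answer: 3 f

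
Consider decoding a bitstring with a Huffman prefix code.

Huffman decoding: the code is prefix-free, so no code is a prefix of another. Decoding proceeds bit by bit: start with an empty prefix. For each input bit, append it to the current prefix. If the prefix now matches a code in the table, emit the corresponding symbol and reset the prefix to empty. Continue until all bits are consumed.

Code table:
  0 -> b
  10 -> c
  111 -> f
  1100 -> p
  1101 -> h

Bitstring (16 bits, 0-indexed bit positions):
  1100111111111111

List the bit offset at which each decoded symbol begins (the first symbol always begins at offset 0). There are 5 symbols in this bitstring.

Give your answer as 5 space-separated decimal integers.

Bit 0: prefix='1' (no match yet)
Bit 1: prefix='11' (no match yet)
Bit 2: prefix='110' (no match yet)
Bit 3: prefix='1100' -> emit 'p', reset
Bit 4: prefix='1' (no match yet)
Bit 5: prefix='11' (no match yet)
Bit 6: prefix='111' -> emit 'f', reset
Bit 7: prefix='1' (no match yet)
Bit 8: prefix='11' (no match yet)
Bit 9: prefix='111' -> emit 'f', reset
Bit 10: prefix='1' (no match yet)
Bit 11: prefix='11' (no match yet)
Bit 12: prefix='111' -> emit 'f', reset
Bit 13: prefix='1' (no match yet)
Bit 14: prefix='11' (no match yet)
Bit 15: prefix='111' -> emit 'f', reset

Answer: 0 4 7 10 13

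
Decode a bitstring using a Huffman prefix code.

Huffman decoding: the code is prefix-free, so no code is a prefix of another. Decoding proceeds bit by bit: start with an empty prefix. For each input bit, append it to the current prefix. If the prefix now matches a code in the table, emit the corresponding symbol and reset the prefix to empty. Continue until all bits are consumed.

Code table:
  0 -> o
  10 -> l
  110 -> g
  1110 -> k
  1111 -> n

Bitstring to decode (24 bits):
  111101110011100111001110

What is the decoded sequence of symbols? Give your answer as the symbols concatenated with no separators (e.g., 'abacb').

Bit 0: prefix='1' (no match yet)
Bit 1: prefix='11' (no match yet)
Bit 2: prefix='111' (no match yet)
Bit 3: prefix='1111' -> emit 'n', reset
Bit 4: prefix='0' -> emit 'o', reset
Bit 5: prefix='1' (no match yet)
Bit 6: prefix='11' (no match yet)
Bit 7: prefix='111' (no match yet)
Bit 8: prefix='1110' -> emit 'k', reset
Bit 9: prefix='0' -> emit 'o', reset
Bit 10: prefix='1' (no match yet)
Bit 11: prefix='11' (no match yet)
Bit 12: prefix='111' (no match yet)
Bit 13: prefix='1110' -> emit 'k', reset
Bit 14: prefix='0' -> emit 'o', reset
Bit 15: prefix='1' (no match yet)
Bit 16: prefix='11' (no match yet)
Bit 17: prefix='111' (no match yet)
Bit 18: prefix='1110' -> emit 'k', reset
Bit 19: prefix='0' -> emit 'o', reset
Bit 20: prefix='1' (no match yet)
Bit 21: prefix='11' (no match yet)
Bit 22: prefix='111' (no match yet)
Bit 23: prefix='1110' -> emit 'k', reset

Answer: nokokokok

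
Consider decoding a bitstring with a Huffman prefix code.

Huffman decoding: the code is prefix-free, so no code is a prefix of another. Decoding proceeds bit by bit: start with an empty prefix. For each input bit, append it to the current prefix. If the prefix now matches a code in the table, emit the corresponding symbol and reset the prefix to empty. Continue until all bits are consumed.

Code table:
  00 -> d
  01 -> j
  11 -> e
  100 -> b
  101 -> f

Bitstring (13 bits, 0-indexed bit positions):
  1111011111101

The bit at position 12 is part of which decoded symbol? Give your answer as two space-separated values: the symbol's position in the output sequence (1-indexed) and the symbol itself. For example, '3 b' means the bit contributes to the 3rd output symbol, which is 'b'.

Answer: 6 f

Derivation:
Bit 0: prefix='1' (no match yet)
Bit 1: prefix='11' -> emit 'e', reset
Bit 2: prefix='1' (no match yet)
Bit 3: prefix='11' -> emit 'e', reset
Bit 4: prefix='0' (no match yet)
Bit 5: prefix='01' -> emit 'j', reset
Bit 6: prefix='1' (no match yet)
Bit 7: prefix='11' -> emit 'e', reset
Bit 8: prefix='1' (no match yet)
Bit 9: prefix='11' -> emit 'e', reset
Bit 10: prefix='1' (no match yet)
Bit 11: prefix='10' (no match yet)
Bit 12: prefix='101' -> emit 'f', reset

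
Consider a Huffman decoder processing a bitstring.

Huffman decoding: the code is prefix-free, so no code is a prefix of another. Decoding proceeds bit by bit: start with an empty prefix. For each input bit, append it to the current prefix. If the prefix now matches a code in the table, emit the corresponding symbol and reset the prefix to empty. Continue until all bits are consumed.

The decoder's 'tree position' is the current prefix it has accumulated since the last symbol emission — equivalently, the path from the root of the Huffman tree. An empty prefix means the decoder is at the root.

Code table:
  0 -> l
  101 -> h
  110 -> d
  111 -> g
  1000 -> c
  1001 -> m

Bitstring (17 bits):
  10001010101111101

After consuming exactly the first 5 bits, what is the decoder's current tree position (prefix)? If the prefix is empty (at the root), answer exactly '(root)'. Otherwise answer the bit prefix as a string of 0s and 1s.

Bit 0: prefix='1' (no match yet)
Bit 1: prefix='10' (no match yet)
Bit 2: prefix='100' (no match yet)
Bit 3: prefix='1000' -> emit 'c', reset
Bit 4: prefix='1' (no match yet)

Answer: 1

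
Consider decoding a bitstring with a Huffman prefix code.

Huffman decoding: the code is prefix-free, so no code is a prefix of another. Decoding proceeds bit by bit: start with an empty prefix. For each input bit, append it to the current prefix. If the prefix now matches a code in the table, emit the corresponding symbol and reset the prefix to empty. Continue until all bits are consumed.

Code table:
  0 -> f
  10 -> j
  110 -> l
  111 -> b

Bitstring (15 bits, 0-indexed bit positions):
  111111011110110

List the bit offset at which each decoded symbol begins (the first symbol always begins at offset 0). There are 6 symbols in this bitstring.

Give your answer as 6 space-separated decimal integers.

Bit 0: prefix='1' (no match yet)
Bit 1: prefix='11' (no match yet)
Bit 2: prefix='111' -> emit 'b', reset
Bit 3: prefix='1' (no match yet)
Bit 4: prefix='11' (no match yet)
Bit 5: prefix='111' -> emit 'b', reset
Bit 6: prefix='0' -> emit 'f', reset
Bit 7: prefix='1' (no match yet)
Bit 8: prefix='11' (no match yet)
Bit 9: prefix='111' -> emit 'b', reset
Bit 10: prefix='1' (no match yet)
Bit 11: prefix='10' -> emit 'j', reset
Bit 12: prefix='1' (no match yet)
Bit 13: prefix='11' (no match yet)
Bit 14: prefix='110' -> emit 'l', reset

Answer: 0 3 6 7 10 12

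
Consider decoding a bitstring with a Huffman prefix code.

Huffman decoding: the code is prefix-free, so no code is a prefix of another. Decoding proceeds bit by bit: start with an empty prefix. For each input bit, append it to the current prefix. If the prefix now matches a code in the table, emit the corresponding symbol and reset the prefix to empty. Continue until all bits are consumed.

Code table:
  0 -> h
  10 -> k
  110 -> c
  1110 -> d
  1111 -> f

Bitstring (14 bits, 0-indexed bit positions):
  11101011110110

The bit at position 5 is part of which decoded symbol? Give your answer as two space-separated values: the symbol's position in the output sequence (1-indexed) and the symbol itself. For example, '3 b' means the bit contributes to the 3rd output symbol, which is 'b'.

Answer: 2 k

Derivation:
Bit 0: prefix='1' (no match yet)
Bit 1: prefix='11' (no match yet)
Bit 2: prefix='111' (no match yet)
Bit 3: prefix='1110' -> emit 'd', reset
Bit 4: prefix='1' (no match yet)
Bit 5: prefix='10' -> emit 'k', reset
Bit 6: prefix='1' (no match yet)
Bit 7: prefix='11' (no match yet)
Bit 8: prefix='111' (no match yet)
Bit 9: prefix='1111' -> emit 'f', reset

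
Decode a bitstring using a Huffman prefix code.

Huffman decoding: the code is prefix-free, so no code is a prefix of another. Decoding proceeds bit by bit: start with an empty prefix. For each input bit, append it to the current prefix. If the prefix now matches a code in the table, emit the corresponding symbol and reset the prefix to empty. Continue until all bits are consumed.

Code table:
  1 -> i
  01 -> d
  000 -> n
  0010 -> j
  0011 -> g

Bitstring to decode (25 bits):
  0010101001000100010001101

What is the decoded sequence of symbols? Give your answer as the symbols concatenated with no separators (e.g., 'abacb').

Answer: jidjjjgd

Derivation:
Bit 0: prefix='0' (no match yet)
Bit 1: prefix='00' (no match yet)
Bit 2: prefix='001' (no match yet)
Bit 3: prefix='0010' -> emit 'j', reset
Bit 4: prefix='1' -> emit 'i', reset
Bit 5: prefix='0' (no match yet)
Bit 6: prefix='01' -> emit 'd', reset
Bit 7: prefix='0' (no match yet)
Bit 8: prefix='00' (no match yet)
Bit 9: prefix='001' (no match yet)
Bit 10: prefix='0010' -> emit 'j', reset
Bit 11: prefix='0' (no match yet)
Bit 12: prefix='00' (no match yet)
Bit 13: prefix='001' (no match yet)
Bit 14: prefix='0010' -> emit 'j', reset
Bit 15: prefix='0' (no match yet)
Bit 16: prefix='00' (no match yet)
Bit 17: prefix='001' (no match yet)
Bit 18: prefix='0010' -> emit 'j', reset
Bit 19: prefix='0' (no match yet)
Bit 20: prefix='00' (no match yet)
Bit 21: prefix='001' (no match yet)
Bit 22: prefix='0011' -> emit 'g', reset
Bit 23: prefix='0' (no match yet)
Bit 24: prefix='01' -> emit 'd', reset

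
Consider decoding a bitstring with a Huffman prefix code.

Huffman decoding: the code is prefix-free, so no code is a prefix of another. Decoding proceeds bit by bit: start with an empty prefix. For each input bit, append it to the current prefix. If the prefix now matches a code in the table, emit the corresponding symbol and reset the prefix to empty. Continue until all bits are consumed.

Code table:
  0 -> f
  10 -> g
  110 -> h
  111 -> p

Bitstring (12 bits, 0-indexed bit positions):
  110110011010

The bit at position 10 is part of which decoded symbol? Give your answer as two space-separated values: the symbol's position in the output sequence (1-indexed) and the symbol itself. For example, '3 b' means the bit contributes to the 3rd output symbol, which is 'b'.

Answer: 5 g

Derivation:
Bit 0: prefix='1' (no match yet)
Bit 1: prefix='11' (no match yet)
Bit 2: prefix='110' -> emit 'h', reset
Bit 3: prefix='1' (no match yet)
Bit 4: prefix='11' (no match yet)
Bit 5: prefix='110' -> emit 'h', reset
Bit 6: prefix='0' -> emit 'f', reset
Bit 7: prefix='1' (no match yet)
Bit 8: prefix='11' (no match yet)
Bit 9: prefix='110' -> emit 'h', reset
Bit 10: prefix='1' (no match yet)
Bit 11: prefix='10' -> emit 'g', reset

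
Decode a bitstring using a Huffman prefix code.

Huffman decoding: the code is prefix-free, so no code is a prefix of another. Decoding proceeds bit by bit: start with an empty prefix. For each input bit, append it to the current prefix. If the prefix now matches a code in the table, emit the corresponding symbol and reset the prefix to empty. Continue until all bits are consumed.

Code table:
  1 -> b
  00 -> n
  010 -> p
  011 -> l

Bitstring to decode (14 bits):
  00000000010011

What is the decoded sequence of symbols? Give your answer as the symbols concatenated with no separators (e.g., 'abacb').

Answer: nnnnpl

Derivation:
Bit 0: prefix='0' (no match yet)
Bit 1: prefix='00' -> emit 'n', reset
Bit 2: prefix='0' (no match yet)
Bit 3: prefix='00' -> emit 'n', reset
Bit 4: prefix='0' (no match yet)
Bit 5: prefix='00' -> emit 'n', reset
Bit 6: prefix='0' (no match yet)
Bit 7: prefix='00' -> emit 'n', reset
Bit 8: prefix='0' (no match yet)
Bit 9: prefix='01' (no match yet)
Bit 10: prefix='010' -> emit 'p', reset
Bit 11: prefix='0' (no match yet)
Bit 12: prefix='01' (no match yet)
Bit 13: prefix='011' -> emit 'l', reset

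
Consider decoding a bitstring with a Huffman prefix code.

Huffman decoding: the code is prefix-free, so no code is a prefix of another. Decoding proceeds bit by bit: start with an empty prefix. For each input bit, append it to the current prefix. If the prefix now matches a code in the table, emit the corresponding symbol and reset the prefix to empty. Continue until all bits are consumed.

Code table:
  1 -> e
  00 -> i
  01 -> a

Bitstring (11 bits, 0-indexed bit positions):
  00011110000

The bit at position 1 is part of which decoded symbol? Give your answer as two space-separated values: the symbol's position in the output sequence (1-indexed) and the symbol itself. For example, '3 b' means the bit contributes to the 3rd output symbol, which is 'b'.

Answer: 1 i

Derivation:
Bit 0: prefix='0' (no match yet)
Bit 1: prefix='00' -> emit 'i', reset
Bit 2: prefix='0' (no match yet)
Bit 3: prefix='01' -> emit 'a', reset
Bit 4: prefix='1' -> emit 'e', reset
Bit 5: prefix='1' -> emit 'e', reset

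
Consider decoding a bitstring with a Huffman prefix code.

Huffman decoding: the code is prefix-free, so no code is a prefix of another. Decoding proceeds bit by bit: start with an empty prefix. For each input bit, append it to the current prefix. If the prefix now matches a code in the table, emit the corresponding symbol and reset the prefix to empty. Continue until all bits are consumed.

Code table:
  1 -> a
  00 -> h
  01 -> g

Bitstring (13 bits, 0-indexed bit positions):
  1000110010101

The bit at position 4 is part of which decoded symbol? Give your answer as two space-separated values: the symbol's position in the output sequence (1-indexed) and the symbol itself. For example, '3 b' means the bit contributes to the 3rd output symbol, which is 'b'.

Answer: 3 g

Derivation:
Bit 0: prefix='1' -> emit 'a', reset
Bit 1: prefix='0' (no match yet)
Bit 2: prefix='00' -> emit 'h', reset
Bit 3: prefix='0' (no match yet)
Bit 4: prefix='01' -> emit 'g', reset
Bit 5: prefix='1' -> emit 'a', reset
Bit 6: prefix='0' (no match yet)
Bit 7: prefix='00' -> emit 'h', reset
Bit 8: prefix='1' -> emit 'a', reset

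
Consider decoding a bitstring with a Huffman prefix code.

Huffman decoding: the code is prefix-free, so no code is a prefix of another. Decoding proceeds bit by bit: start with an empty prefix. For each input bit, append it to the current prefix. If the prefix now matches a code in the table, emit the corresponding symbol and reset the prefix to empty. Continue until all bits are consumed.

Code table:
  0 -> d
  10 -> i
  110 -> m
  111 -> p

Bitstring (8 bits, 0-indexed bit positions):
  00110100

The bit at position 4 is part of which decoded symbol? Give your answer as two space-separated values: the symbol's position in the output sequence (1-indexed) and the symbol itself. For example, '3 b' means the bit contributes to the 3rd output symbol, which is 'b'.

Answer: 3 m

Derivation:
Bit 0: prefix='0' -> emit 'd', reset
Bit 1: prefix='0' -> emit 'd', reset
Bit 2: prefix='1' (no match yet)
Bit 3: prefix='11' (no match yet)
Bit 4: prefix='110' -> emit 'm', reset
Bit 5: prefix='1' (no match yet)
Bit 6: prefix='10' -> emit 'i', reset
Bit 7: prefix='0' -> emit 'd', reset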